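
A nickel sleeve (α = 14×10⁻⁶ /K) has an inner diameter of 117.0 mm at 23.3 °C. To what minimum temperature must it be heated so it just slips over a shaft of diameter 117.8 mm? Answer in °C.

T = 512 °C

Required Δd = 117.8 − 117.0 = 0.8 mm
Δd = αd₀ΔT ⇒ ΔT = Δd/(αd₀) = 0.8 / (14×10⁻⁶ × 117.0) = 488.40 K
T_min = 23.3 + 488.40 = 511.70 °C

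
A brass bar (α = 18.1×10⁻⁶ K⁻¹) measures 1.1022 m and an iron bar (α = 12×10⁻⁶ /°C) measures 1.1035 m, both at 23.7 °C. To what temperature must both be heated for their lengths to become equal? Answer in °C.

L₁(1 + α₁ΔT) = L₂(1 + α₂ΔT) ⇒ ΔT = (L₂ − L₁)/(α₁L₁ − α₂L₂)
L₂ − L₁ = 1.1035 − 1.1022 = 1.30×10⁻³ m
α₁L₁ − α₂L₂ = 18.1×10⁻⁶×1.1022 − 12×10⁻⁶×1.1035 = 6.70782×10⁻⁶ m/K
ΔT = 1.30×10⁻³ / 6.70782×10⁻⁶ = 193.804 K
T = 23.7 + 193.804 = 217.504 °C

T = 217.5 °C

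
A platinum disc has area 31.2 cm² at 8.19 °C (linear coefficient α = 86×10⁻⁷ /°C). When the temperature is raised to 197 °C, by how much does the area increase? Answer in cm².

ΔA = 0.101 cm²

Area coefficient ≈ 2α; |ΔT| = 188.81 K
ΔA = 2αA₀ΔT = 2(86×10⁻⁷)(31.2)(188.81) = 0.101 cm²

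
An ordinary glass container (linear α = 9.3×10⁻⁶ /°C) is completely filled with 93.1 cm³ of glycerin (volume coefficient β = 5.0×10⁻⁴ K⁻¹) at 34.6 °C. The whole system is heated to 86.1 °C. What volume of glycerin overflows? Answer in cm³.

The container also expands: β_container ≈ 3α = 2.79×10⁻⁵ /K
Net overflow = V₀(β_liq − 3α_cont)ΔT
β − 3α = 5.00×10⁻⁴ − 2.79×10⁻⁵ = 4.721×10⁻⁴ /K; ΔT = 51.5 K
ΔV = 93.1 × 4.721×10⁻⁴ × 51.5 = 2.26 cm³

2.26 cm³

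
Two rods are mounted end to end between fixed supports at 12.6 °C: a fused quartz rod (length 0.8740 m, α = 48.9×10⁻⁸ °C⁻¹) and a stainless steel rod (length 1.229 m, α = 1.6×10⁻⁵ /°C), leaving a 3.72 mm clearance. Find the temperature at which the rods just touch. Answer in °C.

α₁L₁ = 4.27386×10⁻⁷ m/K, α₂L₂ = 1.9664×10⁻⁵ m/K → total 2.0091386×10⁻⁵ m/K
ΔT = g/(α₁L₁+α₂L₂) = 3.72×10⁻³ / 2.0091386×10⁻⁵ = 185.15 K
T = 12.6 + 185.15 = 197.75 °C

T = 198 °C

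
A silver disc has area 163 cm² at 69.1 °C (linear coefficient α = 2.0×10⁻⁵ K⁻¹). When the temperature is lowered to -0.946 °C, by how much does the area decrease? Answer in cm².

ΔA = 0.457 cm²

Area coefficient ≈ 2α; |ΔT| = 70.046 K
ΔA = 2αA₀ΔT = 2(2.0×10⁻⁵)(163)(70.046) = 0.457 cm²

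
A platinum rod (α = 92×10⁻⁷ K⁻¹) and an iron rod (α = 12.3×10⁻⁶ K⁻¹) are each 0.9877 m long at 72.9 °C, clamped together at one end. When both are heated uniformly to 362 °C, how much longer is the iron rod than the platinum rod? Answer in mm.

0.885 mm

ΔT = 289.1 K
platinum: ΔL = 92×10⁻⁷ × 0.9877 m × 289.1 = 2.6270×10⁻³ m = 2.6270 mm
iron: ΔL = 12.3×10⁻⁶ × 0.9877 m × 289.1 = 3.5122×10⁻³ m = 3.5122 mm
difference = 3.5122 − 2.6270 = 0.8852 mm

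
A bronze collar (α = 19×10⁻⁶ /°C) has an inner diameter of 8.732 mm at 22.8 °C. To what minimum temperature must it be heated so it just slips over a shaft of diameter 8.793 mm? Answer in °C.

Required Δd = 8.793 − 8.732 = 0.061 mm
Δd = αd₀ΔT ⇒ ΔT = Δd/(αd₀) = 0.061 / (19×10⁻⁶ × 8.732) = 367.67 K
T_min = 22.8 + 367.67 = 390.47 °C

T = 390 °C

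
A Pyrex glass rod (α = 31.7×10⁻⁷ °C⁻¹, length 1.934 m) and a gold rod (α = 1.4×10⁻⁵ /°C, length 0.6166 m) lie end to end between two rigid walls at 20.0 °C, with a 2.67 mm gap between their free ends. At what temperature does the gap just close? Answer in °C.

α₁L₁ = 6.13078×10⁻⁶ m/K, α₂L₂ = 8.6324×10⁻⁶ m/K → total 1.476318×10⁻⁵ m/K
ΔT = g/(α₁L₁+α₂L₂) = 2.67×10⁻³ / 1.476318×10⁻⁵ = 180.86 K
T = 20.0 + 180.86 = 200.86 °C

T = 201 °C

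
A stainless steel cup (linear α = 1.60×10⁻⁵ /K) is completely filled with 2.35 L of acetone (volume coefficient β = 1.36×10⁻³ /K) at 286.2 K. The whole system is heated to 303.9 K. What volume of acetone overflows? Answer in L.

0.0546 L

The cup also expands: β_container ≈ 3α = 4.8×10⁻⁵ /K
Net overflow = V₀(β_liq − 3α_cont)ΔT
β − 3α = 1.36×10⁻³ − 4.8×10⁻⁵ = 1.312×10⁻³ /K; ΔT = 17.7 K
ΔV = 2.35 × 1.312×10⁻³ × 17.7 = 0.0546 L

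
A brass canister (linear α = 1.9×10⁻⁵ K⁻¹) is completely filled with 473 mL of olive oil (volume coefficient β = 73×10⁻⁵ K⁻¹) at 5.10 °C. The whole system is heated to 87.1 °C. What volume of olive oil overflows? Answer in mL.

26.1 mL

The canister also expands: β_container ≈ 3α = 5.7×10⁻⁵ /K
Net overflow = V₀(β_liq − 3α_cont)ΔT
β − 3α = 7.30×10⁻⁴ − 5.7×10⁻⁵ = 6.73×10⁻⁴ /K; ΔT = 82.00 K
ΔV = 473 × 6.73×10⁻⁴ × 82.00 = 26.1 mL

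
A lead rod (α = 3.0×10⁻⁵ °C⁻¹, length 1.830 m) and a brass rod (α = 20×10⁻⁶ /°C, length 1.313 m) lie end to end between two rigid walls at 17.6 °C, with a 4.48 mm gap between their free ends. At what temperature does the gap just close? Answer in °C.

T = 72.8 °C

α₁L₁ = 5.490×10⁻⁵ m/K, α₂L₂ = 2.626×10⁻⁵ m/K → total 8.116×10⁻⁵ m/K
ΔT = g/(α₁L₁+α₂L₂) = 4.48×10⁻³ / 8.116×10⁻⁵ = 55.200 K
T = 17.6 + 55.200 = 72.800 °C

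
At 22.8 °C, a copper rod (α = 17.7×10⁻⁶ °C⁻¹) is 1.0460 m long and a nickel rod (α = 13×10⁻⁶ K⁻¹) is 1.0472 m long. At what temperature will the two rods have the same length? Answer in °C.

Equal length when α₁L₁ΔT − α₂L₂ΔT = L₂ − L₁ = 1.20×10⁻³ m
α₁L₁ = 1.85142×10⁻⁵, α₂L₂ = 1.36136×10⁻⁵ → Δ(αL) = 4.9006×10⁻⁶ m/K
ΔT = 1.20×10⁻³ / 4.9006×10⁻⁶ = 244.868 K, so T = 22.8 + 244.868 = 267.668 °C

T = 267.7 °C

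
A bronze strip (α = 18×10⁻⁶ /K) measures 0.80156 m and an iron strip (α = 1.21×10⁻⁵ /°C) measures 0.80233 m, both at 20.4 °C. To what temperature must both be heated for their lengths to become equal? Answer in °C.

Equal length when α₁L₁ΔT − α₂L₂ΔT = L₂ − L₁ = 7.70×10⁻⁴ m
α₁L₁ = 1.442808×10⁻⁵, α₂L₂ = 9.708193×10⁻⁶ → Δ(αL) = 4.719887×10⁻⁶ m/K
ΔT = 7.70×10⁻⁴ / 4.719887×10⁻⁶ = 163.139 K, so T = 20.4 + 163.139 = 183.539 °C

T = 183.5 °C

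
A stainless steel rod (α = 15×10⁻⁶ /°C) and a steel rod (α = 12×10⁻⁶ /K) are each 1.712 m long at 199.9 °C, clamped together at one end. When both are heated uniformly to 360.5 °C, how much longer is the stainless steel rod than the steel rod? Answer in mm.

0.825 mm

ΔT = 160.6 K
stainless steel: ΔL = 15×10⁻⁶ × 1.712 m × 160.6 = 4.1242×10⁻³ m = 4.1242 mm
steel: ΔL = 12×10⁻⁶ × 1.712 m × 160.6 = 3.2994×10⁻³ m = 3.2994 mm
difference = 4.1242 − 3.2994 = 0.8248 mm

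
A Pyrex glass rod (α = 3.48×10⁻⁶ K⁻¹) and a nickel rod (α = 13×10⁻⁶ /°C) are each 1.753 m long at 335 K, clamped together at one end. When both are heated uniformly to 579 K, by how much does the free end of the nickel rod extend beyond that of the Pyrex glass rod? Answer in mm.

ΔT = 244 K
Pyrex glass: ΔL = 3.48×10⁻⁶ × 1.753 m × 244 = 1.4885×10⁻³ m = 1.4885 mm
nickel: ΔL = 13×10⁻⁶ × 1.753 m × 244 = 5.5605×10⁻³ m = 5.5605 mm
difference = 5.5605 − 1.4885 = 4.0720 mm

4.07 mm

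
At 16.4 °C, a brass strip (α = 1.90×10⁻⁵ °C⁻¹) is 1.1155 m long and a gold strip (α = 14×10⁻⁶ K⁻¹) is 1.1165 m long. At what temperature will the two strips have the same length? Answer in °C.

Equal length when α₁L₁ΔT − α₂L₂ΔT = L₂ − L₁ = 1.00×10⁻³ m
α₁L₁ = 2.11945×10⁻⁵, α₂L₂ = 1.5631×10⁻⁵ → Δ(αL) = 5.5635×10⁻⁶ m/K
ΔT = 1.00×10⁻³ / 5.5635×10⁻⁶ = 179.743 K, so T = 16.4 + 179.743 = 196.143 °C

T = 196.1 °C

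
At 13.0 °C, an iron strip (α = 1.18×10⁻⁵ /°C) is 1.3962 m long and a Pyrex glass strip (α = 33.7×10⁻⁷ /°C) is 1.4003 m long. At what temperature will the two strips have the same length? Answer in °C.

L₁(1 + α₁ΔT) = L₂(1 + α₂ΔT) ⇒ ΔT = (L₂ − L₁)/(α₁L₁ − α₂L₂)
L₂ − L₁ = 1.4003 − 1.3962 = 4.10×10⁻³ m
α₁L₁ − α₂L₂ = 1.18×10⁻⁵×1.3962 − 33.7×10⁻⁷×1.4003 = 1.1756149×10⁻⁵ m/K
ΔT = 4.10×10⁻³ / 1.1756149×10⁻⁵ = 348.754 K
T = 13.0 + 348.754 = 361.754 °C

T = 361.8 °C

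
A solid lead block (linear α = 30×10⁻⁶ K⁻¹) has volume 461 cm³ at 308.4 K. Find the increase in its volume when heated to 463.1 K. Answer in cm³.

Isotropic solid: β ≈ 3α = 9.0×10⁻⁵ /K; ΔT = 154.7 K
ΔV = 3αV₀ΔT = 3(30×10⁻⁶)(461)(154.7) = 6.42 cm³

ΔV = 6.42 cm³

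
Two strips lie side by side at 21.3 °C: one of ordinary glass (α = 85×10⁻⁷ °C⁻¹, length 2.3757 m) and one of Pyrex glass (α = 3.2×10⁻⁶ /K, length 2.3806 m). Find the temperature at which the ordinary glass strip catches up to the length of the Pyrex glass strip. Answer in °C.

Equal length when α₁L₁ΔT − α₂L₂ΔT = L₂ − L₁ = 4.90×10⁻³ m
α₁L₁ = 2.019345×10⁻⁵, α₂L₂ = 7.61792×10⁻⁶ → Δ(αL) = 1.257553×10⁻⁵ m/K
ΔT = 4.90×10⁻³ / 1.257553×10⁻⁵ = 389.646 K, so T = 21.3 + 389.646 = 410.946 °C

T = 410.9 °C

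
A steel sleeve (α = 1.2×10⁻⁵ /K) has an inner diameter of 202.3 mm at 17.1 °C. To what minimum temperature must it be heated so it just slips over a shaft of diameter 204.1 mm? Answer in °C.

Required Δd = 204.1 − 202.3 = 1.8 mm
Δd = αd₀ΔT ⇒ ΔT = Δd/(αd₀) = 1.8 / (1.2×10⁻⁵ × 202.3) = 741.47 K
T_min = 17.1 + 741.47 = 758.57 °C

T = 759 °C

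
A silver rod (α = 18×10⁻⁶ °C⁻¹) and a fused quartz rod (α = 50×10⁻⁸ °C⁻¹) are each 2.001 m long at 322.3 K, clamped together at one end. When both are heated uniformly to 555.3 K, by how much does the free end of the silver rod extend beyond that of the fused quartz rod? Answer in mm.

ΔT = 233.0 K
silver: ΔL = 18×10⁻⁶ × 2.001 m × 233.0 = 8.3922×10⁻³ m = 8.3922 mm
fused quartz: ΔL = 50×10⁻⁸ × 2.001 m × 233.0 = 2.3312×10⁻⁴ m = 0.23312 mm
difference = 8.3922 − 0.23312 = 8.15908 mm

8.16 mm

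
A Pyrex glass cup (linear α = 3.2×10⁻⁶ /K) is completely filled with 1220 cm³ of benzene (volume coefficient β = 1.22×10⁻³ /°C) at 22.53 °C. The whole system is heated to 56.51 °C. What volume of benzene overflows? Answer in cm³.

The cup also expands: β_container ≈ 3α = 9.6×10⁻⁶ /K
Net overflow = V₀(β_liq − 3α_cont)ΔT
β − 3α = 1.22×10⁻³ − 9.6×10⁻⁶ = 1.2104×10⁻³ /K; ΔT = 33.98 K
ΔV = 1220 × 1.2104×10⁻³ × 33.98 = 50.2 cm³

50.2 cm³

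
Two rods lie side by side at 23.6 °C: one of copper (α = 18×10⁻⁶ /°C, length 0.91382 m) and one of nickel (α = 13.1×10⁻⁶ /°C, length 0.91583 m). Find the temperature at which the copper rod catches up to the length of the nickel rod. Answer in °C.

L₁(1 + α₁ΔT) = L₂(1 + α₂ΔT) ⇒ ΔT = (L₂ − L₁)/(α₁L₁ − α₂L₂)
L₂ − L₁ = 0.91583 − 0.91382 = 2.01×10⁻³ m
α₁L₁ − α₂L₂ = 18×10⁻⁶×0.91382 − 13.1×10⁻⁶×0.91583 = 4.451387×10⁻⁶ m/K
ΔT = 2.01×10⁻³ / 4.451387×10⁻⁶ = 451.545 K
T = 23.6 + 451.545 = 475.145 °C

T = 475.1 °C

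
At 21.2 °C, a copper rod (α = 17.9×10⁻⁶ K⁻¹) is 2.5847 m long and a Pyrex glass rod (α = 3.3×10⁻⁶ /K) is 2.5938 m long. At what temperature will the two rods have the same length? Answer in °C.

Equal length when α₁L₁ΔT − α₂L₂ΔT = L₂ − L₁ = 9.10×10⁻³ m
α₁L₁ = 4.626613×10⁻⁵, α₂L₂ = 8.55954×10⁻⁶ → Δ(αL) = 3.770659×10⁻⁵ m/K
ΔT = 9.10×10⁻³ / 3.770659×10⁻⁵ = 241.337 K, so T = 21.2 + 241.337 = 262.537 °C

T = 262.5 °C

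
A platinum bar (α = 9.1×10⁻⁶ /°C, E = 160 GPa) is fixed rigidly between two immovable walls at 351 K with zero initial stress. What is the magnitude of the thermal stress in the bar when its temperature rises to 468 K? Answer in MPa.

Fully constrained: the free strain ε = αΔT is blocked, so σ = Eε = EαΔT.
|ΔT| = 117 K
σ = 160×10⁹ × 9.1×10⁻⁶ × 117 = 1.70×10⁸ Pa

σ = 170 MPa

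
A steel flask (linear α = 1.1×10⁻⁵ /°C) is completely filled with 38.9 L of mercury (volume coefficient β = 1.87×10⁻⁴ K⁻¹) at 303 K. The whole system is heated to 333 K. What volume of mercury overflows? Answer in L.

The flask also expands: β_container ≈ 3α = 3.3×10⁻⁵ /K
Net overflow = V₀(β_liq − 3α_cont)ΔT
β − 3α = 1.87×10⁻⁴ − 3.3×10⁻⁵ = 1.54×10⁻⁴ /K; ΔT = 30 K
ΔV = 38.9 × 1.54×10⁻⁴ × 30 = 0.180 L

0.180 L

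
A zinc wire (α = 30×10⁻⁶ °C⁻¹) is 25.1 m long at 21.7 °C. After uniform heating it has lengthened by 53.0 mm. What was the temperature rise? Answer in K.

ΔT = 70.4 K

ΔL = αL₀ΔT ⇒ ΔT = ΔL / (αL₀)
ΔT = 53.0×10⁻³ m / (30×10⁻⁶ × 25.1 m) = 70.385 K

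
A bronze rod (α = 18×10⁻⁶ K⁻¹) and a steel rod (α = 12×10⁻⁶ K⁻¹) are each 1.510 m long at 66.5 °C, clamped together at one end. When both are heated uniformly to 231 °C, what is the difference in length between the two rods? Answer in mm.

1.49 mm

ΔT = 164.5 K
bronze: ΔL = 18×10⁻⁶ × 1.510 m × 164.5 = 4.4711×10⁻³ m = 4.4711 mm
steel: ΔL = 12×10⁻⁶ × 1.510 m × 164.5 = 2.9807×10⁻³ m = 2.9807 mm
difference = 4.4711 − 2.9807 = 1.4904 mm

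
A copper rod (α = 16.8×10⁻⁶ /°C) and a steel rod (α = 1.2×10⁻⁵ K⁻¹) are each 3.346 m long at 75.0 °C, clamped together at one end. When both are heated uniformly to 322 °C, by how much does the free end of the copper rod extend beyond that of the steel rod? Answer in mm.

ΔT = 247.0 K
copper: ΔL = 16.8×10⁻⁶ × 3.346 m × 247.0 = 1.3885×10⁻² m = 13.885 mm
steel: ΔL = 1.2×10⁻⁵ × 3.346 m × 247.0 = 9.9175×10⁻³ m = 9.9175 mm
difference = 13.885 − 9.9175 = 3.9675 mm

3.97 mm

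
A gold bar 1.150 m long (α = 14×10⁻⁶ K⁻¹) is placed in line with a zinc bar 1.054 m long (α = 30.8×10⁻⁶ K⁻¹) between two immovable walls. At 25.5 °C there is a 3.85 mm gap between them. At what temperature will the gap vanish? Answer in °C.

T = 105 °C

α₁L₁ = 1.610×10⁻⁵ m/K, α₂L₂ = 3.24632×10⁻⁵ m/K → total 4.85632×10⁻⁵ m/K
ΔT = g/(α₁L₁+α₂L₂) = 3.85×10⁻³ / 4.85632×10⁻⁵ = 79.28 K
T = 25.5 + 79.28 = 104.78 °C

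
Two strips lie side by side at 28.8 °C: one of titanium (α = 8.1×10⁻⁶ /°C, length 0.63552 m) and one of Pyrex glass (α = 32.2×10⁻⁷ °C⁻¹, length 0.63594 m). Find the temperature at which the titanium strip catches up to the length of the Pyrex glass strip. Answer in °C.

L₁(1 + α₁ΔT) = L₂(1 + α₂ΔT) ⇒ ΔT = (L₂ − L₁)/(α₁L₁ − α₂L₂)
L₂ − L₁ = 0.63594 − 0.63552 = 4.20×10⁻⁴ m
α₁L₁ − α₂L₂ = 8.1×10⁻⁶×0.63552 − 32.2×10⁻⁷×0.63594 = 3.0999852×10⁻⁶ m/K
ΔT = 4.20×10⁻⁴ / 3.0999852×10⁻⁶ = 135.485 K
T = 28.8 + 135.485 = 164.285 °C

T = 164.3 °C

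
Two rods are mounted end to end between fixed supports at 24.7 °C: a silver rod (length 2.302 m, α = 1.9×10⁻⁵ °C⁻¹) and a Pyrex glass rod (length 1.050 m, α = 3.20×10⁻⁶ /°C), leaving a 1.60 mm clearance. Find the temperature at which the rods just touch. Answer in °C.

T = 58.7 °C

α₁L₁ = 4.3738×10⁻⁵ m/K, α₂L₂ = 3.360×10⁻⁶ m/K → total 4.7098×10⁻⁵ m/K
ΔT = g/(α₁L₁+α₂L₂) = 1.60×10⁻³ / 4.7098×10⁻⁵ = 33.972 K
T = 24.7 + 33.972 = 58.672 °C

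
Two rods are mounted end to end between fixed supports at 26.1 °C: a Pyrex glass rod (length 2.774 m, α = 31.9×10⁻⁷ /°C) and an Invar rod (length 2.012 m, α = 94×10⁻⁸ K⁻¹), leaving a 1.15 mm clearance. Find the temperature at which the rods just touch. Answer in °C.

T = 133 °C

Gap closes when ΔL₁ + ΔL₂ = 1.15 mm = 1.15×10⁻³ m
(α₁L₁ + α₂L₂)ΔT = g
α₁L₁ + α₂L₂ = 31.9×10⁻⁷×2.774 + 94×10⁻⁸×2.012 = 1.074034×10⁻⁵ m/K
ΔT = 1.15×10⁻³ / 1.074034×10⁻⁵ = 107.07 K
T = 26.1 + 107.07 = 133.17 °C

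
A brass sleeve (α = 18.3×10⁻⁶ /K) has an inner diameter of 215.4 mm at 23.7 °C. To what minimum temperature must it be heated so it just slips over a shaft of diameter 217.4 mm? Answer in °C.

Required Δd = 217.4 − 215.4 = 2.0 mm
Δd = αd₀ΔT ⇒ ΔT = Δd/(αd₀) = 2.0 / (18.3×10⁻⁶ × 215.4) = 507.38 K
T_min = 23.7 + 507.38 = 531.08 °C

T = 531 °C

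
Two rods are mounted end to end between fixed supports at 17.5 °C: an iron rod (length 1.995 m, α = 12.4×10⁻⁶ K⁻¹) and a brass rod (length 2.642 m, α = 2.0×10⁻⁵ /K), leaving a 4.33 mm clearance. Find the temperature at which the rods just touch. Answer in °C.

T = 73.3 °C

α₁L₁ = 2.4738×10⁻⁵ m/K, α₂L₂ = 5.284×10⁻⁵ m/K → total 7.7578×10⁻⁵ m/K
ΔT = g/(α₁L₁+α₂L₂) = 4.33×10⁻³ / 7.7578×10⁻⁵ = 55.815 K
T = 17.5 + 55.815 = 73.315 °C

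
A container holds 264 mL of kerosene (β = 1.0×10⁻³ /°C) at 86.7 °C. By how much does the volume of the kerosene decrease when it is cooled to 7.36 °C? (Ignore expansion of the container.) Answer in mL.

|ΔT| = |7.36 − 86.7| = 79.34 K
ΔV = βV₀ΔT = (1.0×10⁻³)(264)(79.34) = 20.9 mL

ΔV = 20.9 mL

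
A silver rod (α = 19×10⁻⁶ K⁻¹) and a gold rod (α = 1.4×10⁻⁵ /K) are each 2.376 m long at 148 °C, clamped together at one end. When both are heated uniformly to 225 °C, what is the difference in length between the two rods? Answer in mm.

ΔT = 77 K
silver: ΔL = 19×10⁻⁶ × 2.376 m × 77 = 3.4761×10⁻³ m = 3.4761 mm
gold: ΔL = 1.4×10⁻⁵ × 2.376 m × 77 = 2.5613×10⁻³ m = 2.5613 mm
difference = 3.4761 − 2.5613 = 0.9148 mm

0.915 mm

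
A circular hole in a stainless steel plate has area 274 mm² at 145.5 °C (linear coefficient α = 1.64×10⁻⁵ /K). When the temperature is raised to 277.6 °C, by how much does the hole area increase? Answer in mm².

ΔA = 1.19 mm²

Area coefficient ≈ 2α; |ΔT| = 132.1 K
ΔA = 2αA₀ΔT = 2(1.64×10⁻⁵)(274)(132.1) = 1.19 mm²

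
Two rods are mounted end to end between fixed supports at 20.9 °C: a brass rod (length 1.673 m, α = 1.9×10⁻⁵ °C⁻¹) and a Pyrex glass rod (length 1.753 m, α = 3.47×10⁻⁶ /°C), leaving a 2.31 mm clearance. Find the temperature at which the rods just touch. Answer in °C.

T = 81.9 °C

Gap closes when ΔL₁ + ΔL₂ = 2.31 mm = 2.31×10⁻³ m
(α₁L₁ + α₂L₂)ΔT = g
α₁L₁ + α₂L₂ = 1.9×10⁻⁵×1.673 + 3.47×10⁻⁶×1.753 = 3.786991×10⁻⁵ m/K
ΔT = 2.31×10⁻³ / 3.786991×10⁻⁵ = 60.998 K
T = 20.9 + 60.998 = 81.898 °C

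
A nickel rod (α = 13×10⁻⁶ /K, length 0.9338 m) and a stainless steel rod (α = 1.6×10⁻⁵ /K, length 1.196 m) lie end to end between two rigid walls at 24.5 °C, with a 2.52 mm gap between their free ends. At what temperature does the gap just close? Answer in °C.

Gap closes when ΔL₁ + ΔL₂ = 2.52 mm = 2.52×10⁻³ m
(α₁L₁ + α₂L₂)ΔT = g
α₁L₁ + α₂L₂ = 13×10⁻⁶×0.9338 + 1.6×10⁻⁵×1.196 = 3.12754×10⁻⁵ m/K
ΔT = 2.52×10⁻³ / 3.12754×10⁻⁵ = 80.57 K
T = 24.5 + 80.57 = 105.07 °C

T = 105 °C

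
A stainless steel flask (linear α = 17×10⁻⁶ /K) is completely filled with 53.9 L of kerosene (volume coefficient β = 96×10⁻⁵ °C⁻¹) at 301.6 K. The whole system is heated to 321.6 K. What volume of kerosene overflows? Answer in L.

0.980 L

The flask also expands: β_container ≈ 3α = 5.1×10⁻⁵ /K
Net overflow = V₀(β_liq − 3α_cont)ΔT
β − 3α = 9.60×10⁻⁴ − 5.1×10⁻⁵ = 9.09×10⁻⁴ /K; ΔT = 20.0 K
ΔV = 53.9 × 9.09×10⁻⁴ × 20.0 = 0.980 L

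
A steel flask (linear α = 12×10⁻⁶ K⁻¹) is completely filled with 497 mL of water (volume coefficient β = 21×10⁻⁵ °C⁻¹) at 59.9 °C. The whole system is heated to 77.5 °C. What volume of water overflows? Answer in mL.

1.52 mL

The flask also expands: β_container ≈ 3α = 3.6×10⁻⁵ /K
Net overflow = V₀(β_liq − 3α_cont)ΔT
β − 3α = 2.10×10⁻⁴ − 3.6×10⁻⁵ = 1.74×10⁻⁴ /K; ΔT = 17.6 K
ΔV = 497 × 1.74×10⁻⁴ × 17.6 = 1.52 mL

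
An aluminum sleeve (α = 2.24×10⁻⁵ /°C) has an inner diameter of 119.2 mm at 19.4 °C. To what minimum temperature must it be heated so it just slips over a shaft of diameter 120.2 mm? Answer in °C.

Required Δd = 120.2 − 119.2 = 1.0 mm
Δd = αd₀ΔT ⇒ ΔT = Δd/(αd₀) = 1.0 / (2.24×10⁻⁵ × 119.2) = 374.52 K
T_min = 19.4 + 374.52 = 393.92 °C

T = 394 °C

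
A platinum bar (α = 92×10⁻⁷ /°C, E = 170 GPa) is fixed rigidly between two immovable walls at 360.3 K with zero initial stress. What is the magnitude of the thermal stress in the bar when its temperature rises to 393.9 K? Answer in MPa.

σ = 52.6 MPa

Fully constrained: the free strain ε = αΔT is blocked, so σ = Eε = EαΔT.
|ΔT| = 33.6 K
σ = 170×10⁹ × 92×10⁻⁷ × 33.6 = 5.26×10⁷ Pa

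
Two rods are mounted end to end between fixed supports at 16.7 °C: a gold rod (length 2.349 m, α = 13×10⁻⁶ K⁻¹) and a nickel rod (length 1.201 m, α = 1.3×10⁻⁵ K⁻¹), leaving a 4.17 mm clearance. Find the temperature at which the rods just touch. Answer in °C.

Gap closes when ΔL₁ + ΔL₂ = 4.17 mm = 4.17×10⁻³ m
(α₁L₁ + α₂L₂)ΔT = g
α₁L₁ + α₂L₂ = 13×10⁻⁶×2.349 + 1.3×10⁻⁵×1.201 = 4.615×10⁻⁵ m/K
ΔT = 4.17×10⁻³ / 4.615×10⁻⁵ = 90.36 K
T = 16.7 + 90.36 = 107.06 °C

T = 107 °C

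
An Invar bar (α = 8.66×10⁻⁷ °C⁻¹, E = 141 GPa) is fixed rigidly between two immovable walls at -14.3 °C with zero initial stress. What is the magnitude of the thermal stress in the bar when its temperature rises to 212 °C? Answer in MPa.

Fully constrained: the free strain ε = αΔT is blocked, so σ = Eε = EαΔT.
|ΔT| = 226.3 K
σ = 141×10⁹ × 8.66×10⁻⁷ × 226.3 = 2.76×10⁷ Pa

σ = 27.6 MPa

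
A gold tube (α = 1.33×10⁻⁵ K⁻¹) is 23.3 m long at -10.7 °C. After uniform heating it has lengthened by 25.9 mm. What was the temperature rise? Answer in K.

ΔL = αL₀ΔT ⇒ ΔT = ΔL / (αL₀)
ΔT = 25.9×10⁻³ m / (1.33×10⁻⁵ × 23.3 m) = 83.578 K

ΔT = 83.6 K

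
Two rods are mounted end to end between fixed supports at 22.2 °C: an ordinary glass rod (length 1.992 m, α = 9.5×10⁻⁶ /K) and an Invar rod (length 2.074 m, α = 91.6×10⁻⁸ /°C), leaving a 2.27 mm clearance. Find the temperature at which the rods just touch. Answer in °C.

T = 131 °C

Gap closes when ΔL₁ + ΔL₂ = 2.27 mm = 2.27×10⁻³ m
(α₁L₁ + α₂L₂)ΔT = g
α₁L₁ + α₂L₂ = 9.5×10⁻⁶×1.992 + 91.6×10⁻⁸×2.074 = 2.0823784×10⁻⁵ m/K
ΔT = 2.27×10⁻³ / 2.0823784×10⁻⁵ = 109.01 K
T = 22.2 + 109.01 = 131.21 °C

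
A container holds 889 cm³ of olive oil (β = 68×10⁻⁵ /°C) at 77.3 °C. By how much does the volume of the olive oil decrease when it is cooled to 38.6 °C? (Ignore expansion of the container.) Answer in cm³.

|ΔT| = |38.6 − 77.3| = 38.7 K
ΔV = βV₀ΔT = (68×10⁻⁵)(889)(38.7) = 23.4 cm³

ΔV = 23.4 cm³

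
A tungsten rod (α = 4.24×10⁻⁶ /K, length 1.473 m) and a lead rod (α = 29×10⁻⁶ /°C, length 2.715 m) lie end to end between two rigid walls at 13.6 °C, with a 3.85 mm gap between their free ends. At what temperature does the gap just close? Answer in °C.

T = 58.9 °C

Gap closes when ΔL₁ + ΔL₂ = 3.85 mm = 3.85×10⁻³ m
(α₁L₁ + α₂L₂)ΔT = g
α₁L₁ + α₂L₂ = 4.24×10⁻⁶×1.473 + 29×10⁻⁶×2.715 = 8.498052×10⁻⁵ m/K
ΔT = 3.85×10⁻³ / 8.498052×10⁻⁵ = 45.305 K
T = 13.6 + 45.305 = 58.905 °C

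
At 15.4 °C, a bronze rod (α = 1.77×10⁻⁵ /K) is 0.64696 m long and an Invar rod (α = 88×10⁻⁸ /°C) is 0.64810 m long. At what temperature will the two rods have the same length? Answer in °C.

L₁(1 + α₁ΔT) = L₂(1 + α₂ΔT) ⇒ ΔT = (L₂ − L₁)/(α₁L₁ − α₂L₂)
L₂ − L₁ = 0.64810 − 0.64696 = 1.14×10⁻³ m
α₁L₁ − α₂L₂ = 1.77×10⁻⁵×0.64696 − 88×10⁻⁸×0.64810 = 1.0880864×10⁻⁵ m/K
ΔT = 1.14×10⁻³ / 1.0880864×10⁻⁵ = 104.771 K
T = 15.4 + 104.771 = 120.171 °C

T = 120.2 °C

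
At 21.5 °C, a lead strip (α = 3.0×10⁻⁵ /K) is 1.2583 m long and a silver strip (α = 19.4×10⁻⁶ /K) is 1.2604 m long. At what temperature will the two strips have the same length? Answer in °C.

T = 179.4 °C

Equal length when α₁L₁ΔT − α₂L₂ΔT = L₂ − L₁ = 2.10×10⁻³ m
α₁L₁ = 3.7749×10⁻⁵, α₂L₂ = 2.445176×10⁻⁵ → Δ(αL) = 1.329724×10⁻⁵ m/K
ΔT = 2.10×10⁻³ / 1.329724×10⁻⁵ = 157.928 K, so T = 21.5 + 157.928 = 179.428 °C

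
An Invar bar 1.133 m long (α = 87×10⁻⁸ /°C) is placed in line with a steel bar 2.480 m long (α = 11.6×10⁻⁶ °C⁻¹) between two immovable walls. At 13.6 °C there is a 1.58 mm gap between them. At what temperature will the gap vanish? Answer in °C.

T = 66.7 °C

Gap closes when ΔL₁ + ΔL₂ = 1.58 mm = 1.58×10⁻³ m
(α₁L₁ + α₂L₂)ΔT = g
α₁L₁ + α₂L₂ = 87×10⁻⁸×1.133 + 11.6×10⁻⁶×2.480 = 2.975371×10⁻⁵ m/K
ΔT = 1.58×10⁻³ / 2.975371×10⁻⁵ = 53.103 K
T = 13.6 + 53.103 = 66.703 °C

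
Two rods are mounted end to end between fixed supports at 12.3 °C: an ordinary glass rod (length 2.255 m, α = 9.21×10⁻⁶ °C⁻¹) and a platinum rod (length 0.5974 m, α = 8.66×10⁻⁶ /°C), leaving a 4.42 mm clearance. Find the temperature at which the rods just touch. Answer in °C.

α₁L₁ = 2.076855×10⁻⁵ m/K, α₂L₂ = 5.173484×10⁻⁶ m/K → total 2.5942034×10⁻⁵ m/K
ΔT = g/(α₁L₁+α₂L₂) = 4.42×10⁻³ / 2.5942034×10⁻⁵ = 170.38 K
T = 12.3 + 170.38 = 182.68 °C

T = 183 °C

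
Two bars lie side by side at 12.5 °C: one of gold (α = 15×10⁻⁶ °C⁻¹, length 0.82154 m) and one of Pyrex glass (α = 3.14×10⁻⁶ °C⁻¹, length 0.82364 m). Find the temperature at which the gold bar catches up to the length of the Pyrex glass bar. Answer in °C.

T = 228.2 °C

L₁(1 + α₁ΔT) = L₂(1 + α₂ΔT) ⇒ ΔT = (L₂ − L₁)/(α₁L₁ − α₂L₂)
L₂ − L₁ = 0.82364 − 0.82154 = 2.10×10⁻³ m
α₁L₁ − α₂L₂ = 15×10⁻⁶×0.82154 − 3.14×10⁻⁶×0.82364 = 9.7368704×10⁻⁶ m/K
ΔT = 2.10×10⁻³ / 9.7368704×10⁻⁶ = 215.675 K
T = 12.5 + 215.675 = 228.175 °C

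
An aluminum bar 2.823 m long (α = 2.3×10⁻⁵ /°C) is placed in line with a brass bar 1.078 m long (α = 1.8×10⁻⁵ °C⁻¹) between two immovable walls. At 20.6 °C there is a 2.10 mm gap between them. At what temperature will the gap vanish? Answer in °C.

T = 45.5 °C

Gap closes when ΔL₁ + ΔL₂ = 2.10 mm = 2.10×10⁻³ m
(α₁L₁ + α₂L₂)ΔT = g
α₁L₁ + α₂L₂ = 2.3×10⁻⁵×2.823 + 1.8×10⁻⁵×1.078 = 8.4333×10⁻⁵ m/K
ΔT = 2.10×10⁻³ / 8.4333×10⁻⁵ = 24.901 K
T = 20.6 + 24.901 = 45.501 °C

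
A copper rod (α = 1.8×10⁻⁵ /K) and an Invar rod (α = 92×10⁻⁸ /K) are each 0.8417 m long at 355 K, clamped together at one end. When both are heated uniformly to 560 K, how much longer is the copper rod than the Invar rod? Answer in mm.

ΔT = 205 K
copper: ΔL = 1.8×10⁻⁵ × 0.8417 m × 205 = 3.1059×10⁻³ m = 3.1059 mm
Invar: ΔL = 92×10⁻⁸ × 0.8417 m × 205 = 1.5874×10⁻⁴ m = 0.15874 mm
difference = 3.1059 − 0.15874 = 2.94716 mm

2.95 mm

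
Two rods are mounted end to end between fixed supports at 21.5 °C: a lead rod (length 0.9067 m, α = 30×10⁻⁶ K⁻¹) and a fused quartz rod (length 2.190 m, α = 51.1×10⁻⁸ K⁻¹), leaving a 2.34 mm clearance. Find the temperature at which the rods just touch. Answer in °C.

T = 104 °C

α₁L₁ = 2.7201×10⁻⁵ m/K, α₂L₂ = 1.11909×10⁻⁶ m/K → total 2.832009×10⁻⁵ m/K
ΔT = g/(α₁L₁+α₂L₂) = 2.34×10⁻³ / 2.832009×10⁻⁵ = 82.63 K
T = 21.5 + 82.63 = 104.13 °C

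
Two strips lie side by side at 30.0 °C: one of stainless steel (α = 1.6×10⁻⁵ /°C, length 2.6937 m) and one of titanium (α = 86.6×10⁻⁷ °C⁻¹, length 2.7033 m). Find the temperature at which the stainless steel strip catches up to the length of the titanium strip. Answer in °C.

Equal length when α₁L₁ΔT − α₂L₂ΔT = L₂ − L₁ = 9.60×10⁻³ m
α₁L₁ = 4.30992×10⁻⁵, α₂L₂ = 2.3410578×10⁻⁵ → Δ(αL) = 1.9688622×10⁻⁵ m/K
ΔT = 9.60×10⁻³ / 1.9688622×10⁻⁵ = 487.591 K, so T = 30.0 + 487.591 = 517.591 °C

T = 517.6 °C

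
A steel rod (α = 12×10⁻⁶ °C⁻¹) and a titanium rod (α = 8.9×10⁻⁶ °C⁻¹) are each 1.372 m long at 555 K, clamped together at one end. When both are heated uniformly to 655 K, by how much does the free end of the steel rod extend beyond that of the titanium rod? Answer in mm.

ΔT = 100 K
steel: ΔL = 12×10⁻⁶ × 1.372 m × 100 = 1.6464×10⁻³ m = 1.6464 mm
titanium: ΔL = 8.9×10⁻⁶ × 1.372 m × 100 = 1.2211×10⁻³ m = 1.2211 mm
difference = 1.6464 − 1.2211 = 0.4253 mm

0.425 mm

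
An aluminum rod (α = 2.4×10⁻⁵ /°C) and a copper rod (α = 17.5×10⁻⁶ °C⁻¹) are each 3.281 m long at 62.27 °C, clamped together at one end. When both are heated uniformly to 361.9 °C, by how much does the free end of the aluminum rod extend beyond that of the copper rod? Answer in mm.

ΔT = 299.63 K
aluminum: ΔL = 2.4×10⁻⁵ × 3.281 m × 299.63 = 2.3594×10⁻² m = 23.594 mm
copper: ΔL = 17.5×10⁻⁶ × 3.281 m × 299.63 = 1.7204×10⁻² m = 17.204 mm
difference = 23.594 − 17.204 = 6.390 mm

6.39 mm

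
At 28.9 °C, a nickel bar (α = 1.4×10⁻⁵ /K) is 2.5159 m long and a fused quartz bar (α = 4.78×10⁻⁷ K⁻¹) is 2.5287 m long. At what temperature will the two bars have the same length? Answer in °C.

T = 405.2 °C

L₁(1 + α₁ΔT) = L₂(1 + α₂ΔT) ⇒ ΔT = (L₂ − L₁)/(α₁L₁ − α₂L₂)
L₂ − L₁ = 2.5287 − 2.5159 = 1.28×10⁻² m
α₁L₁ − α₂L₂ = 1.4×10⁻⁵×2.5159 − 4.78×10⁻⁷×2.5287 = 3.40138814×10⁻⁵ m/K
ΔT = 1.28×10⁻² / 3.40138814×10⁻⁵ = 376.317 K
T = 28.9 + 376.317 = 405.217 °C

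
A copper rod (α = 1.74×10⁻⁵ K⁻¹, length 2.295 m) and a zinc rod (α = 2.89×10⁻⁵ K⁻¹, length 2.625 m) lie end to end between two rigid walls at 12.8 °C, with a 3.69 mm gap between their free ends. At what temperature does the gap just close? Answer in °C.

T = 44.7 °C

Gap closes when ΔL₁ + ΔL₂ = 3.69 mm = 3.69×10⁻³ m
(α₁L₁ + α₂L₂)ΔT = g
α₁L₁ + α₂L₂ = 1.74×10⁻⁵×2.295 + 2.89×10⁻⁵×2.625 = 1.157955×10⁻⁴ m/K
ΔT = 3.69×10⁻³ / 1.157955×10⁻⁴ = 31.867 K
T = 12.8 + 31.867 = 44.667 °C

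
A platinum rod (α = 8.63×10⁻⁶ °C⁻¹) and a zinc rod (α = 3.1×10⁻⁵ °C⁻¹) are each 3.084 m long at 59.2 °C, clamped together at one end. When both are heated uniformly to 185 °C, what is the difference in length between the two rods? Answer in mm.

8.68 mm

ΔT = 125.8 K
platinum: ΔL = 8.63×10⁻⁶ × 3.084 m × 125.8 = 3.3482×10⁻³ m = 3.3482 mm
zinc: ΔL = 3.1×10⁻⁵ × 3.084 m × 125.8 = 1.2027×10⁻² m = 12.027 mm
difference = 12.027 − 3.3482 = 8.6788 mm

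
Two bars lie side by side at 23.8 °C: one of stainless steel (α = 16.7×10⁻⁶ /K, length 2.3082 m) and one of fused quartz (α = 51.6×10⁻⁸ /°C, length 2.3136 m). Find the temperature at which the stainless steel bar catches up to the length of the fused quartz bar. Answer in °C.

T = 168.4 °C

Equal length when α₁L₁ΔT − α₂L₂ΔT = L₂ − L₁ = 5.40×10⁻³ m
α₁L₁ = 3.854694×10⁻⁵, α₂L₂ = 1.1938176×10⁻⁶ → Δ(αL) = 3.73531224×10⁻⁵ m/K
ΔT = 5.40×10⁻³ / 3.73531224×10⁻⁵ = 144.566 K, so T = 23.8 + 144.566 = 168.366 °C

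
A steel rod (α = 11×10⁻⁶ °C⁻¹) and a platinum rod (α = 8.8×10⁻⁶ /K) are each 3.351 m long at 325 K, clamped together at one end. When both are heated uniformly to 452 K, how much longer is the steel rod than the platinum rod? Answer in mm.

ΔT = 127 K
steel: ΔL = 11×10⁻⁶ × 3.351 m × 127 = 4.6813×10⁻³ m = 4.6813 mm
platinum: ΔL = 8.8×10⁻⁶ × 3.351 m × 127 = 3.7451×10⁻³ m = 3.7451 mm
difference = 4.6813 − 3.7451 = 0.9362 mm

0.936 mm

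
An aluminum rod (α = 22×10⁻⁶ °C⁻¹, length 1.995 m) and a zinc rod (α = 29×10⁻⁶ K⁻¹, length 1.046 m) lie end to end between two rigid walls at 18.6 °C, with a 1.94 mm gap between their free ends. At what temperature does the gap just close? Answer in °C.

Gap closes when ΔL₁ + ΔL₂ = 1.94 mm = 1.94×10⁻³ m
(α₁L₁ + α₂L₂)ΔT = g
α₁L₁ + α₂L₂ = 22×10⁻⁶×1.995 + 29×10⁻⁶×1.046 = 7.4224×10⁻⁵ m/K
ΔT = 1.94×10⁻³ / 7.4224×10⁻⁵ = 26.137 K
T = 18.6 + 26.137 = 44.737 °C

T = 44.7 °C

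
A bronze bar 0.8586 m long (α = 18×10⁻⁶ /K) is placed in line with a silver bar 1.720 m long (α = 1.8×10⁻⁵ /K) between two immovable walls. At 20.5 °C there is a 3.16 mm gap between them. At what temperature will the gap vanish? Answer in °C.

α₁L₁ = 1.54548×10⁻⁵ m/K, α₂L₂ = 3.096×10⁻⁵ m/K → total 4.64148×10⁻⁵ m/K
ΔT = g/(α₁L₁+α₂L₂) = 3.16×10⁻³ / 4.64148×10⁻⁵ = 68.082 K
T = 20.5 + 68.082 = 88.582 °C

T = 88.6 °C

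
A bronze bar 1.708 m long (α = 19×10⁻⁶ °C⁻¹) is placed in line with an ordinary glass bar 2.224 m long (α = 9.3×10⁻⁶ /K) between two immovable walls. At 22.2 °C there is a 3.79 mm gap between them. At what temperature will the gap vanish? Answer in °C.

T = 93.5 °C

Gap closes when ΔL₁ + ΔL₂ = 3.79 mm = 3.79×10⁻³ m
(α₁L₁ + α₂L₂)ΔT = g
α₁L₁ + α₂L₂ = 19×10⁻⁶×1.708 + 9.3×10⁻⁶×2.224 = 5.31352×10⁻⁵ m/K
ΔT = 3.79×10⁻³ / 5.31352×10⁻⁵ = 71.327 K
T = 22.2 + 71.327 = 93.527 °C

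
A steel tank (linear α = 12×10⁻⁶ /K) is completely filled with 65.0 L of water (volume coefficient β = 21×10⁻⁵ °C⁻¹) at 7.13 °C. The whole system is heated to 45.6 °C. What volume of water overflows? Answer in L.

The tank also expands: β_container ≈ 3α = 3.6×10⁻⁵ /K
Net overflow = V₀(β_liq − 3α_cont)ΔT
β − 3α = 2.10×10⁻⁴ − 3.6×10⁻⁵ = 1.74×10⁻⁴ /K; ΔT = 38.47 K
ΔV = 65.0 × 1.74×10⁻⁴ × 38.47 = 0.435 L

0.435 L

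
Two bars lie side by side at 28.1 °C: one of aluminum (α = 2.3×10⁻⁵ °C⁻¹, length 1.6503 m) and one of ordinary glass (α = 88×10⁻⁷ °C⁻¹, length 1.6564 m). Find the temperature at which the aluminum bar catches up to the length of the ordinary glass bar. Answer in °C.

T = 289.0 °C

L₁(1 + α₁ΔT) = L₂(1 + α₂ΔT) ⇒ ΔT = (L₂ − L₁)/(α₁L₁ − α₂L₂)
L₂ − L₁ = 1.6564 − 1.6503 = 6.10×10⁻³ m
α₁L₁ − α₂L₂ = 2.3×10⁻⁵×1.6503 − 88×10⁻⁷×1.6564 = 2.338058×10⁻⁵ m/K
ΔT = 6.10×10⁻³ / 2.338058×10⁻⁵ = 260.900 K
T = 28.1 + 260.900 = 289.000 °C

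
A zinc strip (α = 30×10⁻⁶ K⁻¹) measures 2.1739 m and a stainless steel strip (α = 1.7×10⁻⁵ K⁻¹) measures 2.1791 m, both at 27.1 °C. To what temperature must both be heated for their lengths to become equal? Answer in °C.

T = 211.7 °C

L₁(1 + α₁ΔT) = L₂(1 + α₂ΔT) ⇒ ΔT = (L₂ − L₁)/(α₁L₁ − α₂L₂)
L₂ − L₁ = 2.1791 − 2.1739 = 5.20×10⁻³ m
α₁L₁ − α₂L₂ = 30×10⁻⁶×2.1739 − 1.7×10⁻⁵×2.1791 = 2.81723×10⁻⁵ m/K
ΔT = 5.20×10⁻³ / 2.81723×10⁻⁵ = 184.578 K
T = 27.1 + 184.578 = 211.678 °C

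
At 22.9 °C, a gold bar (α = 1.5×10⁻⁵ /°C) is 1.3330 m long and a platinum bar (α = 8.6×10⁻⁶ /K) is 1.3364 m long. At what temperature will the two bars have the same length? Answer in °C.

L₁(1 + α₁ΔT) = L₂(1 + α₂ΔT) ⇒ ΔT = (L₂ − L₁)/(α₁L₁ − α₂L₂)
L₂ − L₁ = 1.3364 − 1.3330 = 3.40×10⁻³ m
α₁L₁ − α₂L₂ = 1.5×10⁻⁵×1.3330 − 8.6×10⁻⁶×1.3364 = 8.50196×10⁻⁶ m/K
ΔT = 3.40×10⁻³ / 8.50196×10⁻⁶ = 399.908 K
T = 22.9 + 399.908 = 422.808 °C

T = 422.8 °C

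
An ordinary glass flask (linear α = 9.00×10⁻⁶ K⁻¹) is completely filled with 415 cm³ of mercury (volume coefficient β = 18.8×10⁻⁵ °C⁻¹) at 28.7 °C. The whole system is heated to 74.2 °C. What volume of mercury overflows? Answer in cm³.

The flask also expands: β_container ≈ 3α = 2.7×10⁻⁵ /K
Net overflow = V₀(β_liq − 3α_cont)ΔT
β − 3α = 1.88×10⁻⁴ − 2.7×10⁻⁵ = 1.61×10⁻⁴ /K; ΔT = 45.5 K
ΔV = 415 × 1.61×10⁻⁴ × 45.5 = 3.04 cm³

3.04 cm³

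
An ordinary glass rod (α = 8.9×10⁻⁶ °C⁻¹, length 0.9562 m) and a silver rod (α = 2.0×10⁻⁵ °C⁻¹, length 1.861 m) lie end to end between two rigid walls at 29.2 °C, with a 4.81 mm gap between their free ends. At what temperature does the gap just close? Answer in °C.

α₁L₁ = 8.51018×10⁻⁶ m/K, α₂L₂ = 3.722×10⁻⁵ m/K → total 4.573018×10⁻⁵ m/K
ΔT = g/(α₁L₁+α₂L₂) = 4.81×10⁻³ / 4.573018×10⁻⁵ = 105.18 K
T = 29.2 + 105.18 = 134.38 °C

T = 134 °C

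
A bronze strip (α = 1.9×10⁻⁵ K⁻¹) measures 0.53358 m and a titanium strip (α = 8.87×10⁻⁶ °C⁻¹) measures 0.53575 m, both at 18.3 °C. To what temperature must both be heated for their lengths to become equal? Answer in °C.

Equal length when α₁L₁ΔT − α₂L₂ΔT = L₂ − L₁ = 2.17×10⁻³ m
α₁L₁ = 1.013802×10⁻⁵, α₂L₂ = 4.7521025×10⁻⁶ → Δ(αL) = 5.3859175×10⁻⁶ m/K
ΔT = 2.17×10⁻³ / 5.3859175×10⁻⁶ = 402.903 K, so T = 18.3 + 402.903 = 421.203 °C

T = 421.2 °C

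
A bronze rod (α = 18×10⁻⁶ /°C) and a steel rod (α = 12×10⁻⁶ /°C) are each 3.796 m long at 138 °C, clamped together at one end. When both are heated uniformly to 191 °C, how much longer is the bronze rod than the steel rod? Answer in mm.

ΔT = 53 K
bronze: ΔL = 18×10⁻⁶ × 3.796 m × 53 = 3.6214×10⁻³ m = 3.6214 mm
steel: ΔL = 12×10⁻⁶ × 3.796 m × 53 = 2.4143×10⁻³ m = 2.4143 mm
difference = 3.6214 − 2.4143 = 1.2071 mm

1.21 mm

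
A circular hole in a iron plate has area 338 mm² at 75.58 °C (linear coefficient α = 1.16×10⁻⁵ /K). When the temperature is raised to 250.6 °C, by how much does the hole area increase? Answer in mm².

ΔA = 1.37 mm²

Area coefficient ≈ 2α; |ΔT| = 175.02 K
ΔA = 2αA₀ΔT = 2(1.16×10⁻⁵)(338)(175.02) = 1.37 mm²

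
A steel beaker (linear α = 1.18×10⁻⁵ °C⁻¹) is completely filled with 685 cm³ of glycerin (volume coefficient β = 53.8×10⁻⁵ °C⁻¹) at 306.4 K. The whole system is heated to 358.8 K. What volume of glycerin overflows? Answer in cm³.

The beaker also expands: β_container ≈ 3α = 3.54×10⁻⁵ /K
Net overflow = V₀(β_liq − 3α_cont)ΔT
β − 3α = 5.38×10⁻⁴ − 3.54×10⁻⁵ = 5.026×10⁻⁴ /K; ΔT = 52.4 K
ΔV = 685 × 5.026×10⁻⁴ × 52.4 = 18.0 cm³

18.0 cm³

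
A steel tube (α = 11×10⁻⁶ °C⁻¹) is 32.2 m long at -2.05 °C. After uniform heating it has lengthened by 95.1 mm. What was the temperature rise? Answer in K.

ΔL = αL₀ΔT ⇒ ΔT = ΔL / (αL₀)
ΔT = 95.1×10⁻³ m / (11×10⁻⁶ × 32.2 m) = 268.49 K

ΔT = 268 K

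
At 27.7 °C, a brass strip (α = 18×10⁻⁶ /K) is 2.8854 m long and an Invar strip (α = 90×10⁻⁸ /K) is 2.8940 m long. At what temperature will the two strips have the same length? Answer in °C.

Equal length when α₁L₁ΔT − α₂L₂ΔT = L₂ − L₁ = 8.60×10⁻³ m
α₁L₁ = 5.19372×10⁻⁵, α₂L₂ = 2.6046×10⁻⁶ → Δ(αL) = 4.93326×10⁻⁵ m/K
ΔT = 8.60×10⁻³ / 4.93326×10⁻⁵ = 174.327 K, so T = 27.7 + 174.327 = 202.027 °C

T = 202.0 °C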